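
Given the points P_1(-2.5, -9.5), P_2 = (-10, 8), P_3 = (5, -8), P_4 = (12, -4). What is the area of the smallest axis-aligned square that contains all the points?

The bounding box has width 22 and height 17.5.
An axis-aligned square enclosing the set must have side ≥ max(width, height).
So the minimum side is max(22, 17.5) = 22.
Area = 22² = 484.

484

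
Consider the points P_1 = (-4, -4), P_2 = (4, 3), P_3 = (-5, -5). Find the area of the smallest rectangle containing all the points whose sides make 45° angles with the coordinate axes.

8.5

In coordinates u = x + y, v = x − y the rectangle is axis-aligned; the map (x,y)→(u,v) scales areas by 2.
u-values: -8, 7, -10; range = 7 − (-10) = 17.
v-values: 0, 1, 0; range = 1 − 0 = 1.
Area = (17 × 1) / 2 = 8.5.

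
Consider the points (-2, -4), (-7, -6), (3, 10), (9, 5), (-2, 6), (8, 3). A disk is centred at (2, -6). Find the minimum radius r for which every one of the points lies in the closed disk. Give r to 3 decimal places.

16.031

The required radius is the distance from (2, -6) to the farthest point.
Squared distances: 20, 81, 257, 170, 160, 117.
Maximum is 257, attained at (3, 10).
r = √257 ≈ 16.031.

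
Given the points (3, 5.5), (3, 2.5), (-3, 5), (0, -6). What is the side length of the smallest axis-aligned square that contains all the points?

11.5

The bounding box has width 6 and height 11.5.
An axis-aligned square enclosing the set must have side ≥ max(width, height).
So the minimum side is max(6, 11.5) = 11.5.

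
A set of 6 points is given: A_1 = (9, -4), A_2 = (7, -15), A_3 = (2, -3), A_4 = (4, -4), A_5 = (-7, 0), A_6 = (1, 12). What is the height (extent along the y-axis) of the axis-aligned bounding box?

max y = 12, min y = -15, so height = 27.

27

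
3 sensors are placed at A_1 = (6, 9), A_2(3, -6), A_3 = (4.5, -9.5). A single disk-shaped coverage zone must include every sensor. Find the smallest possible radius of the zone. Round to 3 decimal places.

Side lengths²: A_1A_2² = 234, A_1A_3² = 344.5, A_2A_3² = 14.5.
Since A_1A_3² = 344.5 ≥ 234 + 14.5 = 248.5, the angle opposite A_1A_3 is not acute, so the smallest enclosing circle has A_1A_3 as diameter.
Centre = midpoint of A_1A_3 = (5.25, -0.25), r² = 344.5/4 = 86.125.
r = √(86.125) ≈ 9.280.

9.280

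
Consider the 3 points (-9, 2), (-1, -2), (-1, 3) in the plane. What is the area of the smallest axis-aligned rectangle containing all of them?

x ranges over [-9, -1], width 8.
y ranges over [-2, 3], height 5.
Area = 8 × 5 = 40.

40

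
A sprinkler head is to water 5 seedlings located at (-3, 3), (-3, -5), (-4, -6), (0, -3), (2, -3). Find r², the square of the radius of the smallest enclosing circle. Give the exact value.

The minimum enclosing circle is determined by three boundary points: (-3, 3), (-4, -6), (2, -3).
Their circumcentre is (-83/34, -55/34) with r² = 12505/578.
The farthest remaining point (-3, -5) is at distance² 6793/578 ≤ 12505/578.

12505/578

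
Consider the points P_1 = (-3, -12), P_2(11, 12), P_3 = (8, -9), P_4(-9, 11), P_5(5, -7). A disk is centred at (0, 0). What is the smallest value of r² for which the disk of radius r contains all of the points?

265

The required radius is the distance from (0, 0) to the farthest point.
Squared distances: 153, 265, 145, 202, 74.
Maximum is 265, attained at P_2.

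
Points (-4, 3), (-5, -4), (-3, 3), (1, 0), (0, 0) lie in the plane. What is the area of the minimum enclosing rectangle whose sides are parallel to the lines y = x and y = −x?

In coordinates u = x + y, v = x − y the rectangle is axis-aligned; the map (x,y)→(u,v) scales areas by 2.
u-values: -1, -9, 0, 1, 0; range = 1 − (-9) = 10.
v-values: -7, -1, -6, 1, 0; range = 1 − (-7) = 8.
Area = (10 × 8) / 2 = 40.

40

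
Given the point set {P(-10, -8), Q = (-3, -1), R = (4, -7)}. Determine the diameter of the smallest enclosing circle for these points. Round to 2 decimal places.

Side lengths²: PQ² = 98, PR² = 197, QR² = 85.
Since PR² = 197 ≥ 98 + 85 = 183, the angle opposite PR is not acute, so the smallest enclosing circle has PR as diameter.
Centre = midpoint of PR = (-3, -7.5), r² = 197/4 = 49.25.
Diameter = 2r = 2√(49.25) ≈ 14.04.

14.04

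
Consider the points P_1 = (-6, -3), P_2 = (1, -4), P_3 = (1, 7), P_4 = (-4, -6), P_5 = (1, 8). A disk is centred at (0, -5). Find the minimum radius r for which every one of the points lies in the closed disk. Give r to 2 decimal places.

The required radius is the distance from (0, -5) to the farthest point.
Squared distances: 40, 2, 145, 17, 170.
Maximum is 170, attained at P_5.
r = √170 ≈ 13.04.

13.04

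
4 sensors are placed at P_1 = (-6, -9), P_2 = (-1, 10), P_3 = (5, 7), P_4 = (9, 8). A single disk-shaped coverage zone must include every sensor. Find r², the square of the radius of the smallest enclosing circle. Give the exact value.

128.5

A smallest enclosing disk is always determined by at most three of the input points on its boundary.
The farthest pair is P_1–P_4 with squared distance 514. The circle on this segment as diameter has centre (1.5, -0.5) and r² = 514/4 = 128.5.
Check P_2: distance² to centre = 116.5 ≤ 128.5, so it lies inside.
All remaining points lie in this disk, and no smaller disk contains both endpoints, so this is the minimum enclosing circle.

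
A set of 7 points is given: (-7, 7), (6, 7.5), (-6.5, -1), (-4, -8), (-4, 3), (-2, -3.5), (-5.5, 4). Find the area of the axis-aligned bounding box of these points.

x ranges over [-7, 6], width 13.
y ranges over [-8, 7.5], height 15.5.
Area = 13 × 15.5 = 201.5.

201.5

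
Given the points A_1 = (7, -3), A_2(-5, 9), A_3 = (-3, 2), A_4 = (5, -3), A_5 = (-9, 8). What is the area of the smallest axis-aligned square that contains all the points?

256

The bounding box has width 16 and height 12.
An axis-aligned square enclosing the set must have side ≥ max(width, height).
So the minimum side is max(16, 12) = 16.
Area = 16² = 256.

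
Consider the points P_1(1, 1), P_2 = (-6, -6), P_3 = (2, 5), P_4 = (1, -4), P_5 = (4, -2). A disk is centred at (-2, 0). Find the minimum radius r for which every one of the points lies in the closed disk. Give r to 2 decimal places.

7.21

The required radius is the distance from (-2, 0) to the farthest point.
Squared distances: 10, 52, 41, 25, 40.
Maximum is 52, attained at P_2.
r = √52 ≈ 7.21.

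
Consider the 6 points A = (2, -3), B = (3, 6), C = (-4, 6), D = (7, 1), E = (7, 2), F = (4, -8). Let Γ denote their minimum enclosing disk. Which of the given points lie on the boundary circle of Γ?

The farthest pair is C–F with squared distance 260. The circle on this segment as diameter has centre (0, -1) and r² = 260/4 = 65.
Check A: distance² to centre = 8 ≤ 65, so it lies inside.
All remaining points lie in this disk, and no smaller disk contains both endpoints, so this is the minimum enclosing circle.
The points at distance exactly r from the centre are C, F — 2 points.

C, F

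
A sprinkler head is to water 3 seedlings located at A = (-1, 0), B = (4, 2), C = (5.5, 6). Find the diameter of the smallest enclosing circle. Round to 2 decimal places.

Side lengths²: AB² = 29, AC² = 78.25, BC² = 18.25.
Since AC² = 78.25 ≥ 29 + 18.25 = 47.25, the angle opposite AC is not acute, so the smallest enclosing circle has AC as diameter.
Centre = midpoint of AC = (2.25, 3), r² = 78.25/4 = 19.5625.
Diameter = 2r = 2√(19.5625) ≈ 8.85.

8.85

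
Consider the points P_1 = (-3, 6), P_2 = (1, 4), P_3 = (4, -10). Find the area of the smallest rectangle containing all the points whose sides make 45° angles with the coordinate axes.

126.5

In coordinates u = x + y, v = x − y the rectangle is axis-aligned; the map (x,y)→(u,v) scales areas by 2.
u-values: 3, 5, -6; range = 5 − (-6) = 11.
v-values: -9, -3, 14; range = 14 − (-9) = 23.
Area = (11 × 23) / 2 = 126.5.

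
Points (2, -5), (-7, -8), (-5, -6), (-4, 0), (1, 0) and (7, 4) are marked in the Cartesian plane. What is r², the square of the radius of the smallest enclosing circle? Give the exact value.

85

By Welzl's lemma the MEC is supported by two points (diametrically opposite) or three points (on a circumcircle).
The farthest pair is (-7, -8)–(7, 4) with squared distance 340. The circle on this segment as diameter has centre (0, -2) and r² = 340/4 = 85.
Check (2, -5): distance² to centre = 13 ≤ 85, so it lies inside.
All remaining points lie in this disk, and no smaller disk contains both endpoints, so this is the minimum enclosing circle.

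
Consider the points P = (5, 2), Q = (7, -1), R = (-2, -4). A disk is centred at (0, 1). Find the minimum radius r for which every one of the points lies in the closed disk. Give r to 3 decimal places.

The required radius is the distance from (0, 1) to the farthest point.
Squared distances: 26, 53, 29.
Maximum is 53, attained at Q.
r = √53 ≈ 7.280.

7.280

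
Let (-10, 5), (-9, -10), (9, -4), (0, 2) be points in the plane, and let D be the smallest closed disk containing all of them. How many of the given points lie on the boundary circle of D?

A smallest enclosing disk is always determined by at most three of the input points on its boundary.
The minimum enclosing circle is determined by three boundary points: (-10, 5), (-9, -10), (9, -4).
Their circumcentre is (-77/46, -91/46) with r² = 124865/1058.
The farthest remaining point (0, 2) is at distance² 19709/1058 ≤ 124865/1058.
The points at distance exactly r from the centre are (-10, 5), (-9, -10), (9, -4) — 3 points.

3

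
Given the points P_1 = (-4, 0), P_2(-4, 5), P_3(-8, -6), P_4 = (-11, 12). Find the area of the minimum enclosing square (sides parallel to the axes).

The bounding box has width 7 and height 18.
An axis-aligned square enclosing the set must have side ≥ max(width, height).
So the minimum side is max(7, 18) = 18.
Area = 18² = 324.

324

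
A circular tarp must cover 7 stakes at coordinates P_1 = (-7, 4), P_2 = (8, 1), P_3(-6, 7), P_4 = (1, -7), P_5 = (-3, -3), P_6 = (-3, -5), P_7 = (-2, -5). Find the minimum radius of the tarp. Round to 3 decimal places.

A smallest enclosing disk is always determined by at most three of the input points on its boundary.
The minimum enclosing circle is determined by three boundary points: P_2, P_3, P_4.
Their circumcentre is (-5/22, 25/22) with r² = 16385/242.
The farthest remaining point P_1 is at distance² 13085/242 ≤ 16385/242.
r = √(16385/242) ≈ 8.228.

8.228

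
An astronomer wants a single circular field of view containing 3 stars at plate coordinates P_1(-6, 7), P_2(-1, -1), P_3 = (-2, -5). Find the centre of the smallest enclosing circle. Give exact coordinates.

(-4, 1)

Side lengths²: P_1P_2² = 89, P_1P_3² = 160, P_2P_3² = 17.
Since P_1P_3² = 160 ≥ 89 + 17 = 106, the angle opposite P_1P_3 is not acute, so the smallest enclosing circle has P_1P_3 as diameter.
Centre = midpoint of P_1P_3 = (-4, 1), r² = 160/4 = 40.
Centre = (-4, 1).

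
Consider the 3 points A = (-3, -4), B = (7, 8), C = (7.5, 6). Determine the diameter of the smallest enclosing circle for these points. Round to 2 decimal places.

15.62

Side lengths²: AB² = 244, AC² = 210.25, BC² = 4.25.
Since AB² = 244 ≥ 210.25 + 4.25 = 214.5, the angle opposite AB is not acute, so the smallest enclosing circle has AB as diameter.
Centre = midpoint of AB = (2, 2), r² = 244/4 = 61.
Diameter = 2r = 2√61 ≈ 15.62.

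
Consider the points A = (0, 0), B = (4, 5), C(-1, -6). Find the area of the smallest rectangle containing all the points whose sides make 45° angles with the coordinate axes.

48

In coordinates u = x + y, v = x − y the rectangle is axis-aligned; the map (x,y)→(u,v) scales areas by 2.
u-values: 0, 9, -7; range = 9 − (-7) = 16.
v-values: 0, -1, 5; range = 5 − (-1) = 6.
Area = (16 × 6) / 2 = 48.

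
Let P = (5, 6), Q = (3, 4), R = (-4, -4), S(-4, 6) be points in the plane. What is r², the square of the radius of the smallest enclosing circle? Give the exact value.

The minimum enclosing circle of a finite set is fixed by two of the points (as a diameter) or three (as a circumcircle).
The farthest pair is P–R with squared distance 181. The circle on this segment as diameter has centre (0.5, 1) and r² = 181/4 = 45.25.
Check Q: distance² to centre = 15.25 ≤ 45.25, so it lies inside.
All remaining points lie in this disk, and no smaller disk contains both endpoints, so this is the minimum enclosing circle.

45.25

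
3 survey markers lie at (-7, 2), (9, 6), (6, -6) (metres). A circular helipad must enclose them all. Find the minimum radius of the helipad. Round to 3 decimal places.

8.650

Call the three points A, B, C in the order given.
Side lengths²: AB² = 272, AC² = 233, BC² = 153.
Since AB² = 272 < 233 + 153 = 386, the triangle is acute, so the smallest enclosing circle is the circumcircle.
Circumcentre = (49/30, 22/15), r² = 67337/900.
r = √(67337/900) ≈ 8.650.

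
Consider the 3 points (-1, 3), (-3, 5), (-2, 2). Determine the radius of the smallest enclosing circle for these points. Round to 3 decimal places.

Call the three points A, B, C in the order given.
Side lengths²: AB² = 8, AC² = 2, BC² = 10.
Since BC² = 10 ≥ 8 + 2 = 10, the angle opposite BC is not acute, so the smallest enclosing circle has BC as diameter.
Centre = midpoint of BC = (-2.5, 3.5), r² = 10/4 = 2.5.
r = √(2.5) ≈ 1.581.

1.581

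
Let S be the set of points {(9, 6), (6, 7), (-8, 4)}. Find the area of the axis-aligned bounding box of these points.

x ranges over [-8, 9], width 17.
y ranges over [4, 7], height 3.
Area = 17 × 3 = 51.

51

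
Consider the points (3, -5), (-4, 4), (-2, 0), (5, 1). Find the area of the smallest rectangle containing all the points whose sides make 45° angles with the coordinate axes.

64

In coordinates u = x + y, v = x − y the rectangle is axis-aligned; the map (x,y)→(u,v) scales areas by 2.
u-values: -2, 0, -2, 6; range = 6 − (-2) = 8.
v-values: 8, -8, -2, 4; range = 8 − (-8) = 16.
Area = (8 × 16) / 2 = 64.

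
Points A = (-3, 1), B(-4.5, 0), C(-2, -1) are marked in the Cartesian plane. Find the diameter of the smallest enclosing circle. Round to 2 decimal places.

2.71

Side lengths²: AB² = 3.25, AC² = 5, BC² = 7.25.
Since BC² = 7.25 < 5 + 3.25 = 8.25, the triangle is acute, so the smallest enclosing circle is the circumcircle.
Circumcentre = (-3.1875, -0.34375), r² = 1.8408203125.
Diameter = 2r = 2√(1.8408203125) ≈ 2.71.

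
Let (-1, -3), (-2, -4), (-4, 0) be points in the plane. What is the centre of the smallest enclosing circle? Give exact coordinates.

Call the three points A, B, C in the order given.
Side lengths²: AB² = 2, AC² = 18, BC² = 20.
Since BC² = 20 ≥ 18 + 2 = 20, the angle opposite BC is not acute, so the smallest enclosing circle has BC as diameter.
Centre = midpoint of BC = (-3, -2), r² = 20/4 = 5.
Centre = (-3, -2).

(-3, -2)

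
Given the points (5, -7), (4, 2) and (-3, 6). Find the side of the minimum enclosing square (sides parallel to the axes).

The bounding box has width 8 and height 13.
An axis-aligned square enclosing the set must have side ≥ max(width, height).
So the minimum side is max(8, 13) = 13.

13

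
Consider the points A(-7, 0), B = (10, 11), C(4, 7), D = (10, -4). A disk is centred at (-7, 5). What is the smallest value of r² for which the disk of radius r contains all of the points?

370

The required radius is the distance from (-7, 5) to the farthest point.
Squared distances: 25, 325, 125, 370.
Maximum is 370, attained at D.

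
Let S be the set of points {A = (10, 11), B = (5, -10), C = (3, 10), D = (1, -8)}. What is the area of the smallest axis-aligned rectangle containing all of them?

189

x ranges over [1, 10], width 9.
y ranges over [-10, 11], height 21.
Area = 9 × 21 = 189.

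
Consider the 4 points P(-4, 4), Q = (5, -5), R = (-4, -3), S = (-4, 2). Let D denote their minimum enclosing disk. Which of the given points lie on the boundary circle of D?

P, Q

A smallest enclosing disk is always determined by at most three of the input points on its boundary.
The farthest pair is P–Q with squared distance 162. The circle on this segment as diameter has centre (0.5, -0.5) and r² = 162/4 = 40.5.
Check R: distance² to centre = 26.5 ≤ 40.5, so it lies inside.
All remaining points lie in this disk, and no smaller disk contains both endpoints, so this is the minimum enclosing circle.
The points at distance exactly r from the centre are P, Q — 2 points.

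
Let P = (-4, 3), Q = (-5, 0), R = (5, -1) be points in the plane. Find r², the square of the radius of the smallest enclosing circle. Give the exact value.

Side lengths²: PQ² = 10, PR² = 97, QR² = 101.
Since QR² = 101 < 97 + 10 = 107, the triangle is acute, so the smallest enclosing circle is the circumcircle.
Circumcentre = (3/62, -1/62), r² = 48985/1922.

48985/1922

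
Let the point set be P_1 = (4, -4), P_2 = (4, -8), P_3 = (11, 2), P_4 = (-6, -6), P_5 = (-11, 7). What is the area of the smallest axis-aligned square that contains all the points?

The bounding box has width 22 and height 15.
An axis-aligned square enclosing the set must have side ≥ max(width, height).
So the minimum side is max(22, 15) = 22.
Area = 22² = 484.

484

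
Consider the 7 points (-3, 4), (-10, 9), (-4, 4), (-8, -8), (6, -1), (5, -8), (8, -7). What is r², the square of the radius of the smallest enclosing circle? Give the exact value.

The farthest pair is (-10, 9)–(8, -7) with squared distance 580. The circle on this segment as diameter has centre (-1, 1) and r² = 580/4 = 145.
Check (-3, 4): distance² to centre = 13 ≤ 145, so it lies inside.
All remaining points lie in this disk, and no smaller disk contains both endpoints, so this is the minimum enclosing circle.

145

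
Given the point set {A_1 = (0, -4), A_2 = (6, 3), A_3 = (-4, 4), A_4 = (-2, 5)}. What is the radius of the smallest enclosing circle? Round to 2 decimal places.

5.45

A smallest enclosing disk is always determined by at most three of the input points on its boundary.
The minimum enclosing circle is determined by three boundary points: A_1, A_2, A_3.
Their circumcentre is (15/19, 53/38) with r² = 42925/1444.
The farthest remaining point A_4 is at distance² 30005/1444 ≤ 42925/1444.
r = √(42925/1444) ≈ 5.45.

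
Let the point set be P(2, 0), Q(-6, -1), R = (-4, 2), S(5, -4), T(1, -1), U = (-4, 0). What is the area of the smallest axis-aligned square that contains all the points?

The bounding box has width 11 and height 6.
An axis-aligned square enclosing the set must have side ≥ max(width, height).
So the minimum side is max(11, 6) = 11.
Area = 11² = 121.

121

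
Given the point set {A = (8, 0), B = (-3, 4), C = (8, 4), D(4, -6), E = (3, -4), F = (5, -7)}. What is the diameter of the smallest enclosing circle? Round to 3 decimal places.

14.098

By Welzl's lemma the MEC is supported by two points (diametrically opposite) or three points (on a circumcircle).
The minimum enclosing circle is determined by three boundary points: B, C, F.
Their circumcentre is (2.5, -9/22) with r² = 12025/242.
The farthest remaining point D is at distance² 8109/242 ≤ 12025/242.
Diameter = 2r = 2√(12025/242) ≈ 14.098.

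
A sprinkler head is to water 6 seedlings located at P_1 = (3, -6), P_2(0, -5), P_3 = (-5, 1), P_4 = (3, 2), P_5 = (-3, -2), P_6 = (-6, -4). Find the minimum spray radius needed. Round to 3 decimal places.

5.540

The minimum enclosing circle is determined by three boundary points: P_1, P_4, P_6.
Their circumcentre is (-5/6, -2) with r² = 1105/36.
The farthest remaining point P_3 is at distance² 949/36 ≤ 1105/36.
r = √(1105/36) ≈ 5.540.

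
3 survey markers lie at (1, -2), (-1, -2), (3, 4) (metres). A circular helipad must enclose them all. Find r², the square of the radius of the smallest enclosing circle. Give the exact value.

Call the three points A, B, C in the order given.
Side lengths²: AB² = 4, AC² = 40, BC² = 52.
Since BC² = 52 ≥ 40 + 4 = 44, the angle opposite BC is not acute, so the smallest enclosing circle has BC as diameter.
Centre = midpoint of BC = (1, 1), r² = 52/4 = 13.

13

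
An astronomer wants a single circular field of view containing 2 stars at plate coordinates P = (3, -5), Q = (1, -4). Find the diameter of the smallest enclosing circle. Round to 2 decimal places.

The smallest circle enclosing two points has them as diameter endpoints.
Centre = midpoint = (2, -4.5); r² = |PQ|²/4 = 5/4 = 1.25.
Diameter = 2r = 2√(1.25) ≈ 2.24.

2.24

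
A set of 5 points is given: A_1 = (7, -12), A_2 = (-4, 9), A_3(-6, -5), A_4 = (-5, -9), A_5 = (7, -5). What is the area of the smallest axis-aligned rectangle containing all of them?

x ranges over [-6, 7], width 13.
y ranges over [-12, 9], height 21.
Area = 13 × 21 = 273.

273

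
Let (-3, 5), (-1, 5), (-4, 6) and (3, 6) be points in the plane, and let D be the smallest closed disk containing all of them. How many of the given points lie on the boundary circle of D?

The minimum enclosing circle of a finite set is fixed by two of the points (as a diameter) or three (as a circumcircle).
The farthest pair is (-4, 6)–(3, 6) with squared distance 49. The circle on this segment as diameter has centre (-0.5, 6) and r² = 49/4 = 12.25.
Check (-3, 5): distance² to centre = 7.25 ≤ 12.25, so it lies inside.
All remaining points lie in this disk, and no smaller disk contains both endpoints, so this is the minimum enclosing circle.
The points at distance exactly r from the centre are (-4, 6), (3, 6) — 2 points.

2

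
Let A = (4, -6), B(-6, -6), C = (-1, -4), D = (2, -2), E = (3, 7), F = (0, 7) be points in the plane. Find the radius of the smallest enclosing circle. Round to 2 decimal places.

The minimum enclosing circle of a finite set is fixed by two of the points (as a diameter) or three (as a circumcircle).
The minimum enclosing circle is determined by three boundary points: A, B, E.
Their circumcentre is (-1, 2/13) with r² = 10625/169.
The farthest remaining point F is at distance² 8090/169 ≤ 10625/169.
r = √(10625/169) ≈ 7.93.

7.93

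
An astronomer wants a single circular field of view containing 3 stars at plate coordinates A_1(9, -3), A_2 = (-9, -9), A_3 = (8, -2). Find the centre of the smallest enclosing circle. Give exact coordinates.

Side lengths²: A_1A_2² = 360, A_1A_3² = 2, A_2A_3² = 338.
Since A_1A_2² = 360 ≥ 338 + 2 = 340, the angle opposite A_1A_2 is not acute, so the smallest enclosing circle has A_1A_2 as diameter.
Centre = midpoint of A_1A_2 = (0, -6), r² = 360/4 = 90.
Centre = (0, -6).

(0, -6)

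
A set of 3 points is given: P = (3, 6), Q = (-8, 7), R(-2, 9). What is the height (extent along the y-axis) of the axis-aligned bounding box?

3

max y = 9, min y = 6, so height = 3.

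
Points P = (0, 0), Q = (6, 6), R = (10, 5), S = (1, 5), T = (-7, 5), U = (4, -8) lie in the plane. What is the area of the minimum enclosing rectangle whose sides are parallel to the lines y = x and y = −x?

In coordinates u = x + y, v = x − y the rectangle is axis-aligned; the map (x,y)→(u,v) scales areas by 2.
u-values: 0, 12, 15, 6, -2, -4; range = 15 − (-4) = 19.
v-values: 0, 0, 5, -4, -12, 12; range = 12 − (-12) = 24.
Area = (19 × 24) / 2 = 228.

228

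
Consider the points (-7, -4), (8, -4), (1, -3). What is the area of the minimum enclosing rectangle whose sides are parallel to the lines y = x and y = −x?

In coordinates u = x + y, v = x − y the rectangle is axis-aligned; the map (x,y)→(u,v) scales areas by 2.
u-values: -11, 4, -2; range = 4 − (-11) = 15.
v-values: -3, 12, 4; range = 12 − (-3) = 15.
Area = (15 × 15) / 2 = 112.5.

112.5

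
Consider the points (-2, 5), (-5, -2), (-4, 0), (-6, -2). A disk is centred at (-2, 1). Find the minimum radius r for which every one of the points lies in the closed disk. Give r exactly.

The required radius is the distance from (-2, 1) to the farthest point.
Squared distances: 16, 18, 5, 25.
Maximum is 25, attained at (-6, -2).
r = √25 = 5.

5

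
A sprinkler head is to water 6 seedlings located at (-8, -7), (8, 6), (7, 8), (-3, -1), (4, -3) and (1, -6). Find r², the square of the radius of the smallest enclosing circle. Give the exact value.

A smallest enclosing disk is always determined by at most three of the input points on its boundary.
The farthest pair is (-8, -7)–(7, 8) with squared distance 450. The circle on this segment as diameter has centre (-0.5, 0.5) and r² = 450/4 = 112.5.
Check (8, 6): distance² to centre = 102.5 ≤ 112.5, so it lies inside.
All remaining points lie in this disk, and no smaller disk contains both endpoints, so this is the minimum enclosing circle.

112.5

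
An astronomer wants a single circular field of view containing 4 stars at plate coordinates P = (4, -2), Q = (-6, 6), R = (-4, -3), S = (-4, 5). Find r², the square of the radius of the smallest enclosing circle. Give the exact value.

41

By Welzl's lemma the MEC is supported by two points (diametrically opposite) or three points (on a circumcircle).
The farthest pair is P–Q with squared distance 164. The circle on this segment as diameter has centre (-1, 2) and r² = 164/4 = 41.
Check R: distance² to centre = 34 ≤ 41, so it lies inside.
All remaining points lie in this disk, and no smaller disk contains both endpoints, so this is the minimum enclosing circle.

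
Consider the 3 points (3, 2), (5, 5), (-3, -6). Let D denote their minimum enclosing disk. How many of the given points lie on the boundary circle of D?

2

Call the three points A, B, C in the order given.
Side lengths²: AB² = 13, AC² = 100, BC² = 185.
Since BC² = 185 ≥ 100 + 13 = 113, the angle opposite BC is not acute, so the smallest enclosing circle has BC as diameter.
Centre = midpoint of BC = (1, -0.5), r² = 185/4 = 46.25.
The points at distance exactly r from the centre are (5, 5), (-3, -6) — 2 points.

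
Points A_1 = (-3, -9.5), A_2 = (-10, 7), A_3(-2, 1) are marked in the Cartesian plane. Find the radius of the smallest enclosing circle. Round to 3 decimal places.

8.962

Side lengths²: A_1A_2² = 321.25, A_1A_3² = 111.25, A_2A_3² = 100.
Since A_1A_2² = 321.25 ≥ 111.25 + 100 = 211.25, the angle opposite A_1A_2 is not acute, so the smallest enclosing circle has A_1A_2 as diameter.
Centre = midpoint of A_1A_2 = (-6.5, -1.25), r² = 321.25/4 = 80.3125.
r = √(80.3125) ≈ 8.962.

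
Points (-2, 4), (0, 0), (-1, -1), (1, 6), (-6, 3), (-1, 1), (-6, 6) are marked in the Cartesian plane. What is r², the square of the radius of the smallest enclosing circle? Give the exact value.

The minimum enclosing circle of a finite set is fixed by two of the points (as a diameter) or three (as a circumcircle).
The minimum enclosing circle is determined by three boundary points: (-1, -1), (1, 6), (-6, 6).
Their circumcentre is (-2.5, 45/14) with r² = 1961/98.
The farthest remaining point (0, 0) is at distance² 1625/98 ≤ 1961/98.

1961/98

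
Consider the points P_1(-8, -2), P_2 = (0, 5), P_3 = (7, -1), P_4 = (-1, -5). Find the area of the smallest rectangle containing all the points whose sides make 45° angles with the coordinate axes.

In coordinates u = x + y, v = x − y the rectangle is axis-aligned; the map (x,y)→(u,v) scales areas by 2.
u-values: -10, 5, 6, -6; range = 6 − (-10) = 16.
v-values: -6, -5, 8, 4; range = 8 − (-6) = 14.
Area = (16 × 14) / 2 = 112.

112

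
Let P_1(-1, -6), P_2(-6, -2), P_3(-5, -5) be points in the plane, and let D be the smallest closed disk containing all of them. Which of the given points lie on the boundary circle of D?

Side lengths²: P_1P_2² = 41, P_1P_3² = 17, P_2P_3² = 10.
Since P_1P_2² = 41 ≥ 17 + 10 = 27, the angle opposite P_1P_2 is not acute, so the smallest enclosing circle has P_1P_2 as diameter.
Centre = midpoint of P_1P_2 = (-3.5, -4), r² = 41/4 = 10.25.
The points at distance exactly r from the centre are P_1, P_2 — 2 points.

P_1, P_2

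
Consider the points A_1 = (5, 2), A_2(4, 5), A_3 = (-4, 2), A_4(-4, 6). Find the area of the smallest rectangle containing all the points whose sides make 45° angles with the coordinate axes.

71.5

In coordinates u = x + y, v = x − y the rectangle is axis-aligned; the map (x,y)→(u,v) scales areas by 2.
u-values: 7, 9, -2, 2; range = 9 − (-2) = 11.
v-values: 3, -1, -6, -10; range = 3 − (-10) = 13.
Area = (11 × 13) / 2 = 71.5.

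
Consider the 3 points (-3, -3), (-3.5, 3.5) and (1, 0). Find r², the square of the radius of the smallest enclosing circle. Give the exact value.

Call the three points A, B, C in the order given.
Side lengths²: AB² = 42.5, AC² = 25, BC² = 32.5.
Since AB² = 42.5 < 32.5 + 25 = 57.5, the triangle is acute, so the smallest enclosing circle is the circumcircle.
Circumcentre = (-26/11, 7/22), r² = 5525/484.

5525/484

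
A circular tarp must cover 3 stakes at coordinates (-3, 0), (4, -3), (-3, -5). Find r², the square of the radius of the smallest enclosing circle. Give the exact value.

Call the three points A, B, C in the order given.
Side lengths²: AB² = 58, AC² = 25, BC² = 53.
Since AB² = 58 < 53 + 25 = 78, the triangle is acute, so the smallest enclosing circle is the circumcircle.
Circumcentre = (1/14, -2.5), r² = 1537/98.

1537/98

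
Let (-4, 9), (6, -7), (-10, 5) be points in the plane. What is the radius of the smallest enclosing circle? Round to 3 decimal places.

Call the three points A, B, C in the order given.
Side lengths²: AB² = 356, AC² = 52, BC² = 400.
Since BC² = 400 < 356 + 52 = 408, the triangle is acute, so the smallest enclosing circle is the circumcircle.
Circumcentre = (-31/17, -13/17), r² = 28925/289.
r = √(28925/289) ≈ 10.004.

10.004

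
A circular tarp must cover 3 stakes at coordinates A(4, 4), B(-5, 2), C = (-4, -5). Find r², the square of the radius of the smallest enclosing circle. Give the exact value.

36.25

Side lengths²: AB² = 85, AC² = 145, BC² = 50.
Since AC² = 145 ≥ 85 + 50 = 135, the angle opposite AC is not acute, so the smallest enclosing circle has AC as diameter.
Centre = midpoint of AC = (0, -0.5), r² = 145/4 = 36.25.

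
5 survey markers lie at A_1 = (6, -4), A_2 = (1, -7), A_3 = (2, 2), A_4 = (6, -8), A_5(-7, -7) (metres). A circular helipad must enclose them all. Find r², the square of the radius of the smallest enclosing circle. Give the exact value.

2465/49

By Welzl's lemma the MEC is supported by two points (diametrically opposite) or three points (on a circumcircle).
The minimum enclosing circle is determined by three boundary points: A_3, A_4, A_5.
Their circumcentre is (-2/7, -33/7) with r² = 2465/49.
The farthest remaining point A_1 is at distance² 1961/49 ≤ 2465/49.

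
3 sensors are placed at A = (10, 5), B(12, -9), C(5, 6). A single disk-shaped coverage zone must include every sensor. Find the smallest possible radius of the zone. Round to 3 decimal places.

Side lengths²: AB² = 200, AC² = 26, BC² = 274.
Since BC² = 274 ≥ 200 + 26 = 226, the angle opposite BC is not acute, so the smallest enclosing circle has BC as diameter.
Centre = midpoint of BC = (8.5, -1.5), r² = 274/4 = 68.5.
r = √(68.5) ≈ 8.276.

8.276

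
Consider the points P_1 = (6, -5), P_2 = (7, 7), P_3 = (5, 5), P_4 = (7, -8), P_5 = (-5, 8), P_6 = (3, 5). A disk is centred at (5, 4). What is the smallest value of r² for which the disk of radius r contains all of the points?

The required radius is the distance from (5, 4) to the farthest point.
Squared distances: 82, 13, 1, 148, 116, 5.
Maximum is 148, attained at P_4.

148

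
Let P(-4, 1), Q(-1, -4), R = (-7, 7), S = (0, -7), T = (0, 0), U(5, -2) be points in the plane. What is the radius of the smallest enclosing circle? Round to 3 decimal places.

By Welzl's lemma the MEC is supported by two points (diametrically opposite) or three points (on a circumcircle).
The minimum enclosing circle is determined by three boundary points: R, S, U.
Their circumcentre is (-2.5, 0.5) with r² = 62.5.
The farthest remaining point Q is at distance² 22.5 ≤ 62.5.
r = √(62.5) ≈ 7.906.

7.906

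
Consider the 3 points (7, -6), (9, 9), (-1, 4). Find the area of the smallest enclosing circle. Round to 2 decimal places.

188.11

Call the three points A, B, C in the order given.
Side lengths²: AB² = 229, AC² = 164, BC² = 125.
Since AB² = 229 < 164 + 125 = 289, the triangle is acute, so the smallest enclosing circle is the circumcircle.
Circumcentre = (179/28, 12/7), r² = 46945/784.
Area = π·r² = π·46945/784 ≈ 188.11.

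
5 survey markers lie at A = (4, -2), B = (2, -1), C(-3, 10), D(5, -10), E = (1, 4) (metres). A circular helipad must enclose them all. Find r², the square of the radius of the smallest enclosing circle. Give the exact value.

116

A smallest enclosing disk is always determined by at most three of the input points on its boundary.
The farthest pair is C–D with squared distance 464. The circle on this segment as diameter has centre (1, 0) and r² = 464/4 = 116.
Check A: distance² to centre = 13 ≤ 116, so it lies inside.
All remaining points lie in this disk, and no smaller disk contains both endpoints, so this is the minimum enclosing circle.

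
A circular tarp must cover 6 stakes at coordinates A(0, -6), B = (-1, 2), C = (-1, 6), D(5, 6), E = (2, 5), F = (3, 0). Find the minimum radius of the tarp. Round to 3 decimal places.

A smallest enclosing disk is always determined by at most three of the input points on its boundary.
The minimum enclosing circle is determined by three boundary points: A, C, D.
Their circumcentre is (2, 5/24) with r² = 24505/576.
The farthest remaining point E is at distance² 13225/576 ≤ 24505/576.
r = √(24505/576) ≈ 6.523.

6.523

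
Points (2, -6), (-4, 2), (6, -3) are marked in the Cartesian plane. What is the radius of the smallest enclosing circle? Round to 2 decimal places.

Call the three points A, B, C in the order given.
Side lengths²: AB² = 100, AC² = 25, BC² = 125.
Since BC² = 125 ≥ 100 + 25 = 125, the angle opposite BC is not acute, so the smallest enclosing circle has BC as diameter.
Centre = midpoint of BC = (1, -0.5), r² = 125/4 = 31.25.
r = √(31.25) ≈ 5.59.

5.59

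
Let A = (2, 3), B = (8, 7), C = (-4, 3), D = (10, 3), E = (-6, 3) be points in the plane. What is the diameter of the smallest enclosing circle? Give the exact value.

16

The farthest pair is D–E with squared distance 256. The circle on this segment as diameter has centre (2, 3) and r² = 256/4 = 64.
Check A: distance² to centre = 0 ≤ 64, so it lies inside.
All remaining points lie in this disk, and no smaller disk contains both endpoints, so this is the minimum enclosing circle.
Diameter = 2r = 2√64 = 16.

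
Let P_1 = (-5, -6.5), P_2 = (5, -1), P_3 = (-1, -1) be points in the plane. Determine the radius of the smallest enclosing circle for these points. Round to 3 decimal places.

Side lengths²: P_1P_2² = 130.25, P_1P_3² = 46.25, P_2P_3² = 36.
Since P_1P_2² = 130.25 ≥ 46.25 + 36 = 82.25, the angle opposite P_1P_2 is not acute, so the smallest enclosing circle has P_1P_2 as diameter.
Centre = midpoint of P_1P_2 = (0, -3.75), r² = 130.25/4 = 32.5625.
r = √(32.5625) ≈ 5.706.

5.706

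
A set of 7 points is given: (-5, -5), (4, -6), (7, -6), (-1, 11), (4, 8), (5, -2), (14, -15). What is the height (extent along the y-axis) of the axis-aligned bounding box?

26

max y = 11, min y = -15, so height = 26.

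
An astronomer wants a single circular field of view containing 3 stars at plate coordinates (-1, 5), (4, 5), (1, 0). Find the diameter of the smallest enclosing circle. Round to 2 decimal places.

Call the three points A, B, C in the order given.
Side lengths²: AB² = 25, AC² = 29, BC² = 34.
Since BC² = 34 < 29 + 25 = 54, the triangle is acute, so the smallest enclosing circle is the circumcircle.
Circumcentre = (1.5, 3.1), r² = 9.86.
Diameter = 2r = 2√(9.86) ≈ 6.28.

6.28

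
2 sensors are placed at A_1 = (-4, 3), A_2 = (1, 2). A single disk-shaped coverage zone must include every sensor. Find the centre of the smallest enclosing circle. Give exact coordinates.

The smallest circle enclosing two points has them as diameter endpoints.
Centre = midpoint = (-1.5, 2.5); r² = |A_1A_2|²/4 = 26/4 = 6.5.
Centre = (-1.5, 2.5).

(-1.5, 2.5)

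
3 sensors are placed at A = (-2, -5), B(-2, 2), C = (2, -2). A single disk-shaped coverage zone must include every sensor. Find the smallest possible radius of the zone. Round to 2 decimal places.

3.54

Side lengths²: AB² = 49, AC² = 25, BC² = 32.
Since AB² = 49 < 32 + 25 = 57, the triangle is acute, so the smallest enclosing circle is the circumcircle.
Circumcentre = (-1.5, -1.5), r² = 12.5.
r = √(12.5) ≈ 3.54.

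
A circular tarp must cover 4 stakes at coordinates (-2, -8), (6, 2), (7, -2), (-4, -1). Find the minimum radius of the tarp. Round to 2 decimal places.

6.40

A smallest enclosing disk is always determined by at most three of the input points on its boundary.
The farthest pair is (-2, -8)–(6, 2) with squared distance 164. The circle on this segment as diameter has centre (2, -3) and r² = 164/4 = 41.
Check (7, -2): distance² to centre = 26 ≤ 41, so it lies inside.
All remaining points lie in this disk, and no smaller disk contains both endpoints, so this is the minimum enclosing circle.
r = √41 ≈ 6.40.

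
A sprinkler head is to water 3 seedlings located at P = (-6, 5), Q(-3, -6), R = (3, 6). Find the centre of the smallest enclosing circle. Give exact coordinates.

Side lengths²: PQ² = 130, PR² = 82, QR² = 180.
Since QR² = 180 < 130 + 82 = 212, the triangle is acute, so the smallest enclosing circle is the circumcircle.
Circumcentre = (-16/17, 8/17), r² = 13325/289.
Centre = (-16/17, 8/17).

(-16/17, 8/17)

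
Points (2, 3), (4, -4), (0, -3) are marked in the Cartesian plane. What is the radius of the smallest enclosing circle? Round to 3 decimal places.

Call the three points A, B, C in the order given.
Side lengths²: AB² = 53, AC² = 40, BC² = 17.
Since AB² = 53 < 40 + 17 = 57, the triangle is acute, so the smallest enclosing circle is the circumcircle.
Circumcentre = (71/26, -15/26), r² = 4505/338.
r = √(4505/338) ≈ 3.651.

3.651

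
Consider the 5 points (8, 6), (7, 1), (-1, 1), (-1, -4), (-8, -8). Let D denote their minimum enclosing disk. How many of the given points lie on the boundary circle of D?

2

By Welzl's lemma the MEC is supported by two points (diametrically opposite) or three points (on a circumcircle).
The farthest pair is (8, 6)–(-8, -8) with squared distance 452. The circle on this segment as diameter has centre (0, -1) and r² = 452/4 = 113.
Check (7, 1): distance² to centre = 53 ≤ 113, so it lies inside.
All remaining points lie in this disk, and no smaller disk contains both endpoints, so this is the minimum enclosing circle.
The points at distance exactly r from the centre are (8, 6), (-8, -8) — 2 points.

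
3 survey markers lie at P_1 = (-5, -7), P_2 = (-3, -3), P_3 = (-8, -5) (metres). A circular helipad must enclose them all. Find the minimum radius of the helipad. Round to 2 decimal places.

Side lengths²: P_1P_2² = 20, P_1P_3² = 13, P_2P_3² = 29.
Since P_2P_3² = 29 < 20 + 13 = 33, the triangle is acute, so the smallest enclosing circle is the circumcircle.
Circumcentre = (-5.375, -4.3125), r² = 7.36328125.
r = √(7.36328125) ≈ 2.71.

2.71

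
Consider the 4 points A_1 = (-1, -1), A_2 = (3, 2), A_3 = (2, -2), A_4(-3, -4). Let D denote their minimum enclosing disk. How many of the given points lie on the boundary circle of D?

2

By Welzl's lemma the MEC is supported by two points (diametrically opposite) or three points (on a circumcircle).
The farthest pair is A_2–A_4 with squared distance 72. The circle on this segment as diameter has centre (0, -1) and r² = 72/4 = 18.
Check A_1: distance² to centre = 1 ≤ 18, so it lies inside.
All remaining points lie in this disk, and no smaller disk contains both endpoints, so this is the minimum enclosing circle.
The points at distance exactly r from the centre are A_2, A_4 — 2 points.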